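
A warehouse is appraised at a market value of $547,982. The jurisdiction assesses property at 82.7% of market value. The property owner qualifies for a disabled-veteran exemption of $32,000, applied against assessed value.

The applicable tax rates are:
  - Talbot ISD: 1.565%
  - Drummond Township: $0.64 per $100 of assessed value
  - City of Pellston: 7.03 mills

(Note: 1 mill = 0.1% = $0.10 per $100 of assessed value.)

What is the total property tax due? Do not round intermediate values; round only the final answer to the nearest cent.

Assessed value = $547,982 × 0.827 = $453,181.114
Taxable value = $453,181.114 − $32,000 = $421,181.114
Talbot ISD: $421,181.114 × 0.01565 = $6,591.4844341
Drummond Township: $421,181.114 × 0.0064 = $2,695.5591296
City of Pellston: $421,181.114 × 0.00703 = $2,960.90323142
Total = $12,247.94679512

$12,247.95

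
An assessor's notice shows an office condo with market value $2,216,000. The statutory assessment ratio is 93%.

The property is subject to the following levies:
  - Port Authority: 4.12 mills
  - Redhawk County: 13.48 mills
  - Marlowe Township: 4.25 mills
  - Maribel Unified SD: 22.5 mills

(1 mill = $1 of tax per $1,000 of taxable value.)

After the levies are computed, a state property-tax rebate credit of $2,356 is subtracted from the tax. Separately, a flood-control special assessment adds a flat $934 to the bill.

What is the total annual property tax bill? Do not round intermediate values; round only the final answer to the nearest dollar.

Assessed value = $2,216,000 × 0.93 = $2,060,880
Port Authority: $2,060,880 × 0.00412 = $8,490.8256
Redhawk County: $2,060,880 × 0.01348 = $27,780.6624
Marlowe Township: $2,060,880 × 0.00425 = $8,758.74
Maribel Unified SD: $2,060,880 × 0.0225 = $46,369.8
Levies subtotal = $91,400.028
After credit = $91,400.028 − $2,356 = $89,044.028
Total = $89,044.028 + $934 = $89,978.028

$89,978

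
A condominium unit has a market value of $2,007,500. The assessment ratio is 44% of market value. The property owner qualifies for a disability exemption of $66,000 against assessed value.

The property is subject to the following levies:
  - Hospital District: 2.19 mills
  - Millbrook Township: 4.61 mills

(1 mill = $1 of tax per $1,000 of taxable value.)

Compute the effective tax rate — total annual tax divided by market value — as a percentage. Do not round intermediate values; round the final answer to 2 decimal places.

Assessed value = $2,007,500 × 0.44 = $883,300
Taxable value = $883,300 − $66,000 = $817,300
Hospital District: $817,300 × 0.00219 = $1,789.887
Millbrook Township: $817,300 × 0.00461 = $3,767.753
Total tax = $5,557.64
Effective rate = $5,557.64 ÷ $2,007,500 = 0.28% of market value

0.28%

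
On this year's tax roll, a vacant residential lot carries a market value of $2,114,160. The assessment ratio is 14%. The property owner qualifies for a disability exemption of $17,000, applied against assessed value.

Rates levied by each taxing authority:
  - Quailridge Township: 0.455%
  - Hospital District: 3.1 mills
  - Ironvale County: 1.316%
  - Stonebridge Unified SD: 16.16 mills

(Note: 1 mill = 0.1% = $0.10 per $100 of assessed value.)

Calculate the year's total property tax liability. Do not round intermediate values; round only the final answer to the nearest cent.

$10,313.98

Assessed value = $2,114,160 × 0.14 = $295,982.4
Taxable value = $295,982.4 − $17,000 = $278,982.4
Quailridge Township: $278,982.4 × 0.00455 = $1,269.36992
Hospital District: $278,982.4 × 0.0031 = $864.84544
Ironvale County: $278,982.4 × 0.01316 = $3,671.408384
Stonebridge Unified SD: $278,982.4 × 0.01616 = $4,508.355584
Total = $10,313.979328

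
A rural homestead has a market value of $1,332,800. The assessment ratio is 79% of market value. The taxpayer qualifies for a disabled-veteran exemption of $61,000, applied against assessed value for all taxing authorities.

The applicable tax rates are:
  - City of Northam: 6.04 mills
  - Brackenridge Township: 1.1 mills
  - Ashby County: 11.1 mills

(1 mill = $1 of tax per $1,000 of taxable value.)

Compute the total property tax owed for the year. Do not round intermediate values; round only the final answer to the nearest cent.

$18,092.47

Assessed value = $1,332,800 × 0.79 = $1,052,912
Taxable value = $1,052,912 − $61,000 = $991,912
City of Northam: $991,912 × 0.00604 = $5,991.14848
Brackenridge Township: $991,912 × 0.0011 = $1,091.1032
Ashby County: $991,912 × 0.0111 = $11,010.2232
Total = $5,991.14848 + $1,091.1032 + $11,010.2232 = $18,092.47488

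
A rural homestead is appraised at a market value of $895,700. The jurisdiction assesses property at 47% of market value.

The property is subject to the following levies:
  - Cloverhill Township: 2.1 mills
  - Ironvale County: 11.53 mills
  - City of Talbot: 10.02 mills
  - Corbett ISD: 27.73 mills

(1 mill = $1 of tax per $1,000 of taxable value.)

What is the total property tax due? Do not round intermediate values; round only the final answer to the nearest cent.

Assessed value = $895,700 × 0.47 = $420,979
Cloverhill Township: $420,979 × 0.0021 = $884.0559
Ironvale County: $420,979 × 0.01153 = $4,853.88787
City of Talbot: $420,979 × 0.01002 = $4,218.20958
Corbett ISD: $420,979 × 0.02773 = $11,673.74767
Total = $884.0559 + $4,853.88787 + $4,218.20958 + $11,673.74767 = $21,629.90102

$21,629.90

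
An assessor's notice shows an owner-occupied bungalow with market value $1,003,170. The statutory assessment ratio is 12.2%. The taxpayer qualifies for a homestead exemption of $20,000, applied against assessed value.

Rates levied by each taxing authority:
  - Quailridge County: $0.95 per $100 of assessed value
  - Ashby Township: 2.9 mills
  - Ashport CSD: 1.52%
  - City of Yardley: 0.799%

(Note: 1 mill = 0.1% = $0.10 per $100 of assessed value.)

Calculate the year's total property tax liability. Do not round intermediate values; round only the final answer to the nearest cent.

Assessed value = $1,003,170 × 0.122 = $122,386.74
Taxable value = $122,386.74 − $20,000 = $102,386.74
Quailridge County: $102,386.74 × 0.0095 = $972.67403
Ashby Township: $102,386.74 × 0.0029 = $296.921546
Ashport CSD: $102,386.74 × 0.0152 = $1,556.278448
City of Yardley: $102,386.74 × 0.00799 = $818.0700526
Total = $3,643.9440766

$3,643.94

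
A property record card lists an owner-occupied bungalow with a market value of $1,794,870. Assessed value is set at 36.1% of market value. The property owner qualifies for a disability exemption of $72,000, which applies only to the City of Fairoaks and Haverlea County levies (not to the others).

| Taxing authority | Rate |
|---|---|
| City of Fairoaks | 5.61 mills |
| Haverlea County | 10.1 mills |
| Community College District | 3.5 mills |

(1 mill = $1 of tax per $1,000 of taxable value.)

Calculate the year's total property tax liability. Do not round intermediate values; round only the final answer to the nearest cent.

$11,315.96

Assessed value = $1,794,870 × 0.361 = $647,948.07
City of Fairoaks: ($647,948.07 − $72,000) × 0.00561 = $575,948.07 × 0.00561 = $3,231.0686727
Haverlea County: ($647,948.07 − $72,000) × 0.0101 = $575,948.07 × 0.0101 = $5,817.075507
Community College District: $647,948.07 × 0.0035 = $2,267.818245
Total = $11,315.9624247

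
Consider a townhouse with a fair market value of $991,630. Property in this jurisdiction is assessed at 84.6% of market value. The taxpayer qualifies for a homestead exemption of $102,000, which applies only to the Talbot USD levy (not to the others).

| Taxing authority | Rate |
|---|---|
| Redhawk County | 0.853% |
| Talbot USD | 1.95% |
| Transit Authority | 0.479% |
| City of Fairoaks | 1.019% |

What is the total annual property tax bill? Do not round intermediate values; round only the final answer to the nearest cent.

$34,092.91

Assessed value = $991,630 × 0.846 = $838,918.98
Redhawk County: $838,918.98 × 0.00853 = $7,155.9788994
Talbot USD: ($838,918.98 − $102,000) × 0.0195 = $736,918.98 × 0.0195 = $14,369.92011
Transit Authority: $838,918.98 × 0.00479 = $4,018.4219142
City of Fairoaks: $838,918.98 × 0.01019 = $8,548.5844062
Total = $34,092.9053298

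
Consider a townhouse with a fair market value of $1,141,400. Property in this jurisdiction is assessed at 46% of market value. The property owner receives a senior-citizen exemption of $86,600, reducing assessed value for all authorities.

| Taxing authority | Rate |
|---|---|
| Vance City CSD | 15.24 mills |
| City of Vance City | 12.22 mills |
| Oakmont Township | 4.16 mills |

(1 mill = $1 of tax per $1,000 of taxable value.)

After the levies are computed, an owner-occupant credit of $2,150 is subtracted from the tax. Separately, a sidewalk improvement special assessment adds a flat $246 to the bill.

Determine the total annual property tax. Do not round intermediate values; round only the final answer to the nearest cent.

$11,959.60

Assessed value = $1,141,400 × 0.46 = $525,044
Taxable value = $525,044 − $86,600 = $438,444
Vance City CSD: $438,444 × 0.01524 = $6,681.88656
City of Vance City: $438,444 × 0.01222 = $5,357.78568
Oakmont Township: $438,444 × 0.00416 = $1,823.92704
Levies subtotal = $13,863.59928
After credit = $13,863.59928 − $2,150 = $11,713.59928
Total = $11,713.59928 + $246 = $11,959.59928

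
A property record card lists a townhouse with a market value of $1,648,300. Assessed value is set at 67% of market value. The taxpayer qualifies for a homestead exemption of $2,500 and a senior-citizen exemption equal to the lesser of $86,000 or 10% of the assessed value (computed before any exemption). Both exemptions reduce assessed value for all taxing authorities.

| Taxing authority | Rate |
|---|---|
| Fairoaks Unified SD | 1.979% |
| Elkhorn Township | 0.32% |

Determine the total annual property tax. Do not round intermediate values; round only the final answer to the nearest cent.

Assessed value = $1,648,300 × 0.67 = $1,104,361
Senior-citizen exemption = min($86,000, 10% × $1,104,361) = min($86,000, $110,436.1) = $86,000 (dollar cap binds)
Taxable value = $1,104,361 − $2,500 − $86,000 = $1,015,861
Fairoaks Unified SD: $1,015,861 × 0.01979 = $20,103.88919
Elkhorn Township: $1,015,861 × 0.0032 = $3,250.7552
Total = $23,354.64439

$23,354.64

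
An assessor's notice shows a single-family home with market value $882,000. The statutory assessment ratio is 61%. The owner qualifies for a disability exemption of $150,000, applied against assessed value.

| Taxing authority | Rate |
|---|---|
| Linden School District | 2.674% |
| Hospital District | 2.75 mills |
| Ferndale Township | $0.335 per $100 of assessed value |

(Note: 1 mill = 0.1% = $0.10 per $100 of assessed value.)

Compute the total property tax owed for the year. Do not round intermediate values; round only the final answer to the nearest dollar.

$12,743

Assessed value = $882,000 × 0.61 = $538,020
Taxable value = $538,020 − $150,000 = $388,020
Linden School District: $388,020 × 0.02674 = $10,375.6548
Hospital District: $388,020 × 0.00275 = $1,067.055
Ferndale Township: $388,020 × 0.00335 = $1,299.867
Total = $12,742.5768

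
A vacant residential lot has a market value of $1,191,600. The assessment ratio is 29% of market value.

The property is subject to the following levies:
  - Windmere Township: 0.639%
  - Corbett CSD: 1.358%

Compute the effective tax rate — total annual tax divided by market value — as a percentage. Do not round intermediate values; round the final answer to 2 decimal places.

0.58%

Assessed value = $1,191,600 × 0.29 = $345,564
Windmere Township: $345,564 × 0.00639 = $2,208.15396
Corbett CSD: $345,564 × 0.01358 = $4,692.75912
Total tax = $6,900.91308
Effective rate = $6,900.91308 ÷ $1,191,600 = 0.58% of market value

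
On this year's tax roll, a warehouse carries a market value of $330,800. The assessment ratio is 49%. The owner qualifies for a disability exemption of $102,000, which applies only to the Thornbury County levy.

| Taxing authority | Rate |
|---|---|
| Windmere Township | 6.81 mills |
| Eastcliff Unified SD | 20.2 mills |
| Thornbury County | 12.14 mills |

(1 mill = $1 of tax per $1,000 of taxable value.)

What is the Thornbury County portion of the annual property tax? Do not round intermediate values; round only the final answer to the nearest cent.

Assessed value = $330,800 × 0.49 = $162,092
Thornbury County taxable value = $162,092 − $102,000 = $60,092
Thornbury County levy = $60,092 × 0.01214 = $729.51688

$729.52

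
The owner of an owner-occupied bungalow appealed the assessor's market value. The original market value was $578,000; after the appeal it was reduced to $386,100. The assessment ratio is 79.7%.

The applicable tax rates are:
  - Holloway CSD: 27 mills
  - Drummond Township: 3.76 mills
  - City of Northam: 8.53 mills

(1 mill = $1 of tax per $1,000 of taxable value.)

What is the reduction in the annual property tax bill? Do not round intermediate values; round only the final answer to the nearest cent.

Old assessed value = $578,000 × 0.797 = $460,666
New assessed value = $386,100 × 0.797 = $307,721.7
Combined rate = 0.027 + 0.00376 + 0.00853 = 0.03929
Old tax = $460,666 × 0.03929 = $18,099.56714
New tax = $307,721.7 × 0.03929 = $12,090.385593
Reduction = $18,099.56714 − $12,090.385593 = $6,009.181547

$6,009.18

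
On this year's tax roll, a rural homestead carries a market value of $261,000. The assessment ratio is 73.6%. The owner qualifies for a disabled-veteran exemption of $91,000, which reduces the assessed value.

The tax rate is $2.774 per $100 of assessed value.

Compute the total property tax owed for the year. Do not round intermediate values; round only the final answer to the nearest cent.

Assessed value = $261,000 × 0.736 = $192,096
Taxable value = $192,096 − $91,000 = $101,096
Tax = $101,096 × 0.02774 = $2,804.40304

$2,804.40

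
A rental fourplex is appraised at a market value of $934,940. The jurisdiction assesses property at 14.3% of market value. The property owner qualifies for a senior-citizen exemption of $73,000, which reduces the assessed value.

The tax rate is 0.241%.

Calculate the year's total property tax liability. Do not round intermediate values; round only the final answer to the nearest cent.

$146.28

Assessed value = $934,940 × 0.143 = $133,696.42
Taxable value = $133,696.42 − $73,000 = $60,696.42
Tax = $60,696.42 × 0.00241 = $146.2783722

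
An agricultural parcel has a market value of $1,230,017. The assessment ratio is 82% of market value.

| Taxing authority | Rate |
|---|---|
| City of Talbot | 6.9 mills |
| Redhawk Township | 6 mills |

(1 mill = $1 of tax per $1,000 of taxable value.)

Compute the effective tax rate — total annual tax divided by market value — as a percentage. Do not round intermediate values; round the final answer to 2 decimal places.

1.06%

Assessed value = $1,230,017 × 0.82 = $1,008,613.94
City of Talbot: $1,008,613.94 × 0.0069 = $6,959.436186
Redhawk Township: $1,008,613.94 × 0.006 = $6,051.68364
Total tax = $13,011.119826
Effective rate = $13,011.119826 ÷ $1,230,017 = 1.06% of market value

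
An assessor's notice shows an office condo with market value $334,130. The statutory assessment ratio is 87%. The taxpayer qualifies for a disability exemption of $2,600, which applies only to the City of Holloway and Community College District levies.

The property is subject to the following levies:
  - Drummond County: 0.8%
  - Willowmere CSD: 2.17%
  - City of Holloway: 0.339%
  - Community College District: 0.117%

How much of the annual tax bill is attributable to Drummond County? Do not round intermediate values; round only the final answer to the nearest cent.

$2,325.54

Assessed value = $334,130 × 0.87 = $290,693.1
Drummond County taxable value = $290,693.1 (exemption does not apply)
Drummond County levy = $290,693.1 × 0.008 = $2,325.5448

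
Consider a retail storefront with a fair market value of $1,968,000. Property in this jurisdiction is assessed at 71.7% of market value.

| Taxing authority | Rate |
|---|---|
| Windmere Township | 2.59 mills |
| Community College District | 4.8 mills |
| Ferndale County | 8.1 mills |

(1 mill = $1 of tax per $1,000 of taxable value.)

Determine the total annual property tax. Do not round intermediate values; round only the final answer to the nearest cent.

$21,857.26

Assessed value = $1,968,000 × 0.717 = $1,411,056
Windmere Township: $1,411,056 × 0.00259 = $3,654.63504
Community College District: $1,411,056 × 0.0048 = $6,773.0688
Ferndale County: $1,411,056 × 0.0081 = $11,429.5536
Total = $3,654.63504 + $6,773.0688 + $11,429.5536 = $21,857.25744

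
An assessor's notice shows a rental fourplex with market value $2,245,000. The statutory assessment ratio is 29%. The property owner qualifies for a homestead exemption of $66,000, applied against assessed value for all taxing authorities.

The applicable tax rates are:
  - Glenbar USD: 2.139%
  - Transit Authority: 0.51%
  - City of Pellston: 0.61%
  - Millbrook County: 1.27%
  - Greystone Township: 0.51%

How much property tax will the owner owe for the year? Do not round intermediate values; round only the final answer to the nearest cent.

$29,480.67

Assessed value = $2,245,000 × 0.29 = $651,050
Taxable value = $651,050 − $66,000 = $585,050
Glenbar USD: $585,050 × 0.02139 = $12,514.2195
Transit Authority: $585,050 × 0.0051 = $2,983.755
City of Pellston: $585,050 × 0.0061 = $3,568.805
Millbrook County: $585,050 × 0.0127 = $7,430.135
Greystone Township: $585,050 × 0.0051 = $2,983.755
Total = $12,514.2195 + $2,983.755 + $3,568.805 + $7,430.135 + $2,983.755 = $29,480.6695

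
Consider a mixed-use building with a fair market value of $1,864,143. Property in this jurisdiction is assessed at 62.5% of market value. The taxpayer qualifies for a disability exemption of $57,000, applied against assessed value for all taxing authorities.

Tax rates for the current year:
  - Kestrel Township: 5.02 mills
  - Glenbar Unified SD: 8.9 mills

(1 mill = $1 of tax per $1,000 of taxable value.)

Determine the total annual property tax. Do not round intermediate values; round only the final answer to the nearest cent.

Assessed value = $1,864,143 × 0.625 = $1,165,089.375
Taxable value = $1,165,089.375 − $57,000 = $1,108,089.375
Kestrel Township: $1,108,089.375 × 0.00502 = $5,562.6086625
Glenbar Unified SD: $1,108,089.375 × 0.0089 = $9,861.9954375
Total = $5,562.6086625 + $9,861.9954375 = $15,424.6041

$15,424.60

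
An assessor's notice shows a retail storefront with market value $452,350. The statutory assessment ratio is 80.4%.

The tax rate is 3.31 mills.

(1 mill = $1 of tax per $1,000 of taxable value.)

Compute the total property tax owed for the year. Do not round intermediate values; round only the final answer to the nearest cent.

$1,203.81

Assessed value = $452,350 × 0.804 = $363,689.4
Tax = $363,689.4 × 0.00331 = $1,203.811914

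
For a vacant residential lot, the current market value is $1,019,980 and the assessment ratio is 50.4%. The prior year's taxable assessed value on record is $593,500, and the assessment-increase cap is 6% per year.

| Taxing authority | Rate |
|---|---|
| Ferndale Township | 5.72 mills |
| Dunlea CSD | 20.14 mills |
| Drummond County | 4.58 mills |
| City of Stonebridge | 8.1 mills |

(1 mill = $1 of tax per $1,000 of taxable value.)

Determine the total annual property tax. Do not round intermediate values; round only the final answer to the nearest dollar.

$19,812

Uncapped assessed value = $1,019,980 × 0.504 = $514,069.92
Cap limit = $593,500 × 1.06 = $629,110
Taxable assessed value = min($514,069.92, $629,110) = $514,069.92 (cap does not bind)
Ferndale Township: $514,069.92 × 0.00572 = $2,940.4799424
Dunlea CSD: $514,069.92 × 0.02014 = $10,353.3681888
Drummond County: $514,069.92 × 0.00458 = $2,354.4402336
City of Stonebridge: $514,069.92 × 0.0081 = $4,163.966352
Total = $19,812.2547168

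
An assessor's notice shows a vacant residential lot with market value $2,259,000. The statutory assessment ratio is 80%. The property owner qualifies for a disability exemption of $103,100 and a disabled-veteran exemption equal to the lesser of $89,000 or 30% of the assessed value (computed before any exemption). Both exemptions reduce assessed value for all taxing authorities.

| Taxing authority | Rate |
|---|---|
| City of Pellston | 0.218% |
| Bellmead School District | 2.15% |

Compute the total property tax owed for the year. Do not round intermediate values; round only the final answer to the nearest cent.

Assessed value = $2,259,000 × 0.8 = $1,807,200
Disabled-veteran exemption = min($89,000, 30% × $1,807,200) = min($89,000, $542,160) = $89,000 (dollar cap binds)
Taxable value = $1,807,200 − $103,100 − $89,000 = $1,615,100
City of Pellston: $1,615,100 × 0.00218 = $3,520.918
Bellmead School District: $1,615,100 × 0.0215 = $34,724.65
Total = $38,245.568

$38,245.57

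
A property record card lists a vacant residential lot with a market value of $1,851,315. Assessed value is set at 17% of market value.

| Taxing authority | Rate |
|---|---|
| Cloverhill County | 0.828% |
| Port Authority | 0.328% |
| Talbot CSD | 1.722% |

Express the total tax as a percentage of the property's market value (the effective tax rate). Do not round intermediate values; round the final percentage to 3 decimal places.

Assessed value = $1,851,315 × 0.17 = $314,723.55
Cloverhill County: $314,723.55 × 0.00828 = $2,605.910994
Port Authority: $314,723.55 × 0.00328 = $1,032.293244
Talbot CSD: $314,723.55 × 0.01722 = $5,419.539531
Total tax = $9,057.743769
Effective rate = $9,057.743769 ÷ $1,851,315 = 0.489% of market value

0.489%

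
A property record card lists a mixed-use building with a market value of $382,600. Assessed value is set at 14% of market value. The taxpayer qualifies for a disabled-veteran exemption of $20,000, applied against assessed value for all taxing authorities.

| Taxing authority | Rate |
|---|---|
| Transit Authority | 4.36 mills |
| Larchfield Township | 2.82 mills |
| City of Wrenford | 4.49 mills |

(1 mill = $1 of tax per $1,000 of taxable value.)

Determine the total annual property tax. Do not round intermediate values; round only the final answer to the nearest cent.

Assessed value = $382,600 × 0.14 = $53,564
Taxable value = $53,564 − $20,000 = $33,564
Transit Authority: $33,564 × 0.00436 = $146.33904
Larchfield Township: $33,564 × 0.00282 = $94.65048
City of Wrenford: $33,564 × 0.00449 = $150.70236
Total = $146.33904 + $94.65048 + $150.70236 = $391.69188

$391.69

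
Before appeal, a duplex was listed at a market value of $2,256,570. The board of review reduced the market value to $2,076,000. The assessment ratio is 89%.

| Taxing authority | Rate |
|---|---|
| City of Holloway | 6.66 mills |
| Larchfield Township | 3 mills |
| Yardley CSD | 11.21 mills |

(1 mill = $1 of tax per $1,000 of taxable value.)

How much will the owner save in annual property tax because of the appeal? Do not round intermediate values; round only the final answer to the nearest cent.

$3,353.96

Old assessed value = $2,256,570 × 0.89 = $2,008,347.3
New assessed value = $2,076,000 × 0.89 = $1,847,640
Combined rate = 0.00666 + 0.003 + 0.01121 = 0.02087
Old tax = $2,008,347.3 × 0.02087 = $41,914.208151
New tax = $1,847,640 × 0.02087 = $38,560.2468
Reduction = $41,914.208151 − $38,560.2468 = $3,353.961351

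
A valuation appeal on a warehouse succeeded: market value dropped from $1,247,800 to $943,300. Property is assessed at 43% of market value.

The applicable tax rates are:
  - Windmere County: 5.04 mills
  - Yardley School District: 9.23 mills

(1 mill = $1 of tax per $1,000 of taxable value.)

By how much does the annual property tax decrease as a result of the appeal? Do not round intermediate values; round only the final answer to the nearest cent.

Old assessed value = $1,247,800 × 0.43 = $536,554
New assessed value = $943,300 × 0.43 = $405,619
Combined rate = 0.00504 + 0.00923 = 0.01427
Old tax = $536,554 × 0.01427 = $7,656.62558
New tax = $405,619 × 0.01427 = $5,788.18313
Reduction = $7,656.62558 − $5,788.18313 = $1,868.44245

$1,868.44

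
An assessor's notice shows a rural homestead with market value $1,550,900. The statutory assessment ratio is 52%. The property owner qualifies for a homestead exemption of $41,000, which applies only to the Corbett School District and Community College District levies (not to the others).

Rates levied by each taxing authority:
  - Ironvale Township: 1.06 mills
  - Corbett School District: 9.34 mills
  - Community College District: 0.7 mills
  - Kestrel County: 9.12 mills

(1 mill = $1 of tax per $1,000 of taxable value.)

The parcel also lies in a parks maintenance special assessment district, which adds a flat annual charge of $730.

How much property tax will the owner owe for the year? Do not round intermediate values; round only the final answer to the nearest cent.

$16,625.14

Assessed value = $1,550,900 × 0.52 = $806,468
Ironvale Township: $806,468 × 0.00106 = $854.85608
Corbett School District: ($806,468 − $41,000) × 0.00934 = $765,468 × 0.00934 = $7,149.47112
Community College District: ($806,468 − $41,000) × 0.0007 = $765,468 × 0.0007 = $535.8276
Kestrel County: $806,468 × 0.00912 = $7,354.98816
Levies subtotal = $15,895.14296
Total = $15,895.14296 + $730 = $16,625.14296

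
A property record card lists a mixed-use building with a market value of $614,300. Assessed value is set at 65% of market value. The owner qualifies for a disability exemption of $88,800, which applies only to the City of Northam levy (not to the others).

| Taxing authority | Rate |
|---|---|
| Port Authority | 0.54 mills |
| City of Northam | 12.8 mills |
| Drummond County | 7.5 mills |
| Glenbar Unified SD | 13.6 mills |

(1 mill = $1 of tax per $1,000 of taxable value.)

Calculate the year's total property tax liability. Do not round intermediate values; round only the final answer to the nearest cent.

Assessed value = $614,300 × 0.65 = $399,295
Port Authority: $399,295 × 0.00054 = $215.6193
City of Northam: ($399,295 − $88,800) × 0.0128 = $310,495 × 0.0128 = $3,974.336
Drummond County: $399,295 × 0.0075 = $2,994.7125
Glenbar Unified SD: $399,295 × 0.0136 = $5,430.412
Total = $12,615.0798

$12,615.08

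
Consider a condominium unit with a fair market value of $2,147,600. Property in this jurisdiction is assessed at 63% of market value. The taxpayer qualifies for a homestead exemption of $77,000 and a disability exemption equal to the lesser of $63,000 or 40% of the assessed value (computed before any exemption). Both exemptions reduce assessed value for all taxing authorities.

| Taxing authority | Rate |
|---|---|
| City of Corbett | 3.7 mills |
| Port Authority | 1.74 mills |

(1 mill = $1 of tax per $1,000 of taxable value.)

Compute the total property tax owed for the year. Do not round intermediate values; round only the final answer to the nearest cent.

Assessed value = $2,147,600 × 0.63 = $1,352,988
Disability exemption = min($63,000, 40% × $1,352,988) = min($63,000, $541,195.2) = $63,000 (dollar cap binds)
Taxable value = $1,352,988 − $77,000 − $63,000 = $1,212,988
City of Corbett: $1,212,988 × 0.0037 = $4,488.0556
Port Authority: $1,212,988 × 0.00174 = $2,110.59912
Total = $6,598.65472

$6,598.65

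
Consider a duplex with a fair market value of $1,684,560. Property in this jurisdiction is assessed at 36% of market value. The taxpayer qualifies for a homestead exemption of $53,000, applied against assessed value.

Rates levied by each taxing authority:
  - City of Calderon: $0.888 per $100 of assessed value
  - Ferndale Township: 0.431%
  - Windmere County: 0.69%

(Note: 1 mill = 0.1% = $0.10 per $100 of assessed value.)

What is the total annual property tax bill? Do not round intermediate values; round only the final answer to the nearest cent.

Assessed value = $1,684,560 × 0.36 = $606,441.6
Taxable value = $606,441.6 − $53,000 = $553,441.6
City of Calderon: $553,441.6 × 0.00888 = $4,914.561408
Ferndale Township: $553,441.6 × 0.00431 = $2,385.333296
Windmere County: $553,441.6 × 0.0069 = $3,818.74704
Total = $11,118.641744

$11,118.64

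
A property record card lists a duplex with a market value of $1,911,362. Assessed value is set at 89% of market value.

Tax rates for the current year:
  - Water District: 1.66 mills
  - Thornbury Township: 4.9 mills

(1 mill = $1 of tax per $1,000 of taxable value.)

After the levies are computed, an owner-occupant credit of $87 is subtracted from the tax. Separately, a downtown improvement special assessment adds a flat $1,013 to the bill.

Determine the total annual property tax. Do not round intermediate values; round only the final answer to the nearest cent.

$12,085.30

Assessed value = $1,911,362 × 0.89 = $1,701,112.18
Water District: $1,701,112.18 × 0.00166 = $2,823.8462188
Thornbury Township: $1,701,112.18 × 0.0049 = $8,335.449682
Levies subtotal = $11,159.2959008
After credit = $11,159.2959008 − $87 = $11,072.2959008
Total = $11,072.2959008 + $1,013 = $12,085.2959008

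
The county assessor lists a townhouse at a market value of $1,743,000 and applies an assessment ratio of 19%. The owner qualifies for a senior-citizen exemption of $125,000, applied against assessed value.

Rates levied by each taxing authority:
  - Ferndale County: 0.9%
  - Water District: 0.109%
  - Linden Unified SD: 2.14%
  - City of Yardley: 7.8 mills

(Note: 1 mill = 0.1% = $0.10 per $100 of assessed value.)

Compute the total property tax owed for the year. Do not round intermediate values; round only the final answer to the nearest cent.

Assessed value = $1,743,000 × 0.19 = $331,170
Taxable value = $331,170 − $125,000 = $206,170
Ferndale County: $206,170 × 0.009 = $1,855.53
Water District: $206,170 × 0.00109 = $224.7253
Linden Unified SD: $206,170 × 0.0214 = $4,412.038
City of Yardley: $206,170 × 0.0078 = $1,608.126
Total = $8,100.4193

$8,100.42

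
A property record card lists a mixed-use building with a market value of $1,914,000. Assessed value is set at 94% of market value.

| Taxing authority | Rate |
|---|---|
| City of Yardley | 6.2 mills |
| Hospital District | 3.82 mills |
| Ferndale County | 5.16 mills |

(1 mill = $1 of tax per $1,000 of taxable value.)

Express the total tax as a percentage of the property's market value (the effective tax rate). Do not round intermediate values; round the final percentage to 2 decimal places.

Assessed value = $1,914,000 × 0.94 = $1,799,160
City of Yardley: $1,799,160 × 0.0062 = $11,154.792
Hospital District: $1,799,160 × 0.00382 = $6,872.7912
Ferndale County: $1,799,160 × 0.00516 = $9,283.6656
Total tax = $27,311.2488
Effective rate = $27,311.2488 ÷ $1,914,000 = 1.43% of market value

1.43%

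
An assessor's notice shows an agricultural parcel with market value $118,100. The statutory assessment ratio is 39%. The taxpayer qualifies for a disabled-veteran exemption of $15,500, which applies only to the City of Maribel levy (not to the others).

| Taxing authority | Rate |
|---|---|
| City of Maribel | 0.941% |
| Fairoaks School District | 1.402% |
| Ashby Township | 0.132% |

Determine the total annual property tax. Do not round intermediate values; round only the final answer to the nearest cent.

Assessed value = $118,100 × 0.39 = $46,059
City of Maribel: ($46,059 − $15,500) × 0.00941 = $30,559 × 0.00941 = $287.56019
Fairoaks School District: $46,059 × 0.01402 = $645.74718
Ashby Township: $46,059 × 0.00132 = $60.79788
Total = $994.10525

$994.11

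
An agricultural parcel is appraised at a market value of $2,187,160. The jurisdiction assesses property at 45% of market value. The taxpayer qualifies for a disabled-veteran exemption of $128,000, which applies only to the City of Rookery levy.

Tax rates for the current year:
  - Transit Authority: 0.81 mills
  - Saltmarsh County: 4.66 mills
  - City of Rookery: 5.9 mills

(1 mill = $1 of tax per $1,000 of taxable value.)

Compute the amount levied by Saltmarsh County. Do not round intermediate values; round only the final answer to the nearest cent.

Assessed value = $2,187,160 × 0.45 = $984,222
Saltmarsh County taxable value = $984,222 (exemption does not apply)
Saltmarsh County levy = $984,222 × 0.00466 = $4,586.47452

$4,586.47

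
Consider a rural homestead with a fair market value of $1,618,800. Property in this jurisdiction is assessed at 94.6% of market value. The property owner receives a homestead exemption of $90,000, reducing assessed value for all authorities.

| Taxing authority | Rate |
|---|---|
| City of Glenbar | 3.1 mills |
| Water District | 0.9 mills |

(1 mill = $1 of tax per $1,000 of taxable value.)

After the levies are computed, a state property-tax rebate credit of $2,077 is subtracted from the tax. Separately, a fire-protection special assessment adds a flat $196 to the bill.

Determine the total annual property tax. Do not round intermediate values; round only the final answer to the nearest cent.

Assessed value = $1,618,800 × 0.946 = $1,531,384.8
Taxable value = $1,531,384.8 − $90,000 = $1,441,384.8
City of Glenbar: $1,441,384.8 × 0.0031 = $4,468.29288
Water District: $1,441,384.8 × 0.0009 = $1,297.24632
Levies subtotal = $5,765.5392
After credit = $5,765.5392 − $2,077 = $3,688.5392
Total = $3,688.5392 + $196 = $3,884.5392

$3,884.54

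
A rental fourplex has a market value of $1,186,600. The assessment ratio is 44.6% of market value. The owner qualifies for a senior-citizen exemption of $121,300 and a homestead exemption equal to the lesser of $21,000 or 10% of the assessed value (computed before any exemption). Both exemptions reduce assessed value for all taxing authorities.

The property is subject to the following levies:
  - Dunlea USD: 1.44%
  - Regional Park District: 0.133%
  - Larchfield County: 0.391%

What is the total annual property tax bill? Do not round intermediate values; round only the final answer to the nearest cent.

Assessed value = $1,186,600 × 0.446 = $529,223.6
Homestead exemption = min($21,000, 10% × $529,223.6) = min($21,000, $52,922.36) = $21,000 (dollar cap binds)
Taxable value = $529,223.6 − $121,300 − $21,000 = $386,923.6
Dunlea USD: $386,923.6 × 0.0144 = $5,571.69984
Regional Park District: $386,923.6 × 0.00133 = $514.608388
Larchfield County: $386,923.6 × 0.00391 = $1,512.871276
Total = $7,599.179504

$7,599.18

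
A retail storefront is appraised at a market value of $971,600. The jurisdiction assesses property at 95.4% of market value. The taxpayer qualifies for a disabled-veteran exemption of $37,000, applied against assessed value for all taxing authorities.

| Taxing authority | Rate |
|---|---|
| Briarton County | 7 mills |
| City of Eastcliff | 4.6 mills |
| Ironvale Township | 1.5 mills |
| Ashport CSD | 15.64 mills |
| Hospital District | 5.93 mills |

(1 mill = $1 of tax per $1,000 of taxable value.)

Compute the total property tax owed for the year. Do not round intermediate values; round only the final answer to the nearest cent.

$30,853.05

Assessed value = $971,600 × 0.954 = $926,906.4
Taxable value = $926,906.4 − $37,000 = $889,906.4
Briarton County: $889,906.4 × 0.007 = $6,229.3448
City of Eastcliff: $889,906.4 × 0.0046 = $4,093.56944
Ironvale Township: $889,906.4 × 0.0015 = $1,334.8596
Ashport CSD: $889,906.4 × 0.01564 = $13,918.136096
Hospital District: $889,906.4 × 0.00593 = $5,277.144952
Total = $6,229.3448 + $4,093.56944 + $1,334.8596 + $13,918.136096 + $5,277.144952 = $30,853.054888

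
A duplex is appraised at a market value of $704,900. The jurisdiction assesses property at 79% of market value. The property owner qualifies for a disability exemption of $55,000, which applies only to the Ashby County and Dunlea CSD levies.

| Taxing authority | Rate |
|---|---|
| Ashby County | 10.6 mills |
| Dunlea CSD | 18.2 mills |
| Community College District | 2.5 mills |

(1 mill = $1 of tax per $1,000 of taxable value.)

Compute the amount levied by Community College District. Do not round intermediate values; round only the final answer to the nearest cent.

$1,392.18

Assessed value = $704,900 × 0.79 = $556,871
Community College District taxable value = $556,871 (exemption does not apply)
Community College District levy = $556,871 × 0.0025 = $1,392.1775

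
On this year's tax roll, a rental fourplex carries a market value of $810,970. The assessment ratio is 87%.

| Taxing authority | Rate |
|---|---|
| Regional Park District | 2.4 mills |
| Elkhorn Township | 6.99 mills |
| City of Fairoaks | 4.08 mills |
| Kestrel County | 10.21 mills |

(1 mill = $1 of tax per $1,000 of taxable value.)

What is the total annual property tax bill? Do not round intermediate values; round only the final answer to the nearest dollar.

Assessed value = $810,970 × 0.87 = $705,543.9
Regional Park District: $705,543.9 × 0.0024 = $1,693.30536
Elkhorn Township: $705,543.9 × 0.00699 = $4,931.751861
City of Fairoaks: $705,543.9 × 0.00408 = $2,878.619112
Kestrel County: $705,543.9 × 0.01021 = $7,203.603219
Total = $1,693.30536 + $4,931.751861 + $2,878.619112 + $7,203.603219 = $16,707.279552

$16,707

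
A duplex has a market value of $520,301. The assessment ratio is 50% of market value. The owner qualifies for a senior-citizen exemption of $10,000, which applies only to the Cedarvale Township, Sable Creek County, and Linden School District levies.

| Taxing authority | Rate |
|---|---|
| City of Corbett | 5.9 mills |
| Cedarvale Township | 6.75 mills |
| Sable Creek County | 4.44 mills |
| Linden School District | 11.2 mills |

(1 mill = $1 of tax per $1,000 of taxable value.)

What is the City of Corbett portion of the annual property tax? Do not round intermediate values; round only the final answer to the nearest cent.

Assessed value = $520,301 × 0.5 = $260,150.5
City of Corbett taxable value = $260,150.5 (exemption does not apply)
City of Corbett levy = $260,150.5 × 0.0059 = $1,534.88795

$1,534.89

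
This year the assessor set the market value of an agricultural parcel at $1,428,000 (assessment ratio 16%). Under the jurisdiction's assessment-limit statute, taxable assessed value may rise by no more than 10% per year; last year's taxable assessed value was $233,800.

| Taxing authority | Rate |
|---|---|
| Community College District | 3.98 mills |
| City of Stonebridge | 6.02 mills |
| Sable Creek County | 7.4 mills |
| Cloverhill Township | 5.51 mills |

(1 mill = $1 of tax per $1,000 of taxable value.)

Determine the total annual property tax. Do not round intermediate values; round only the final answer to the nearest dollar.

$5,234

Uncapped assessed value = $1,428,000 × 0.16 = $228,480
Cap limit = $233,800 × 1.1 = $257,180
Taxable assessed value = min($228,480, $257,180) = $228,480 (cap does not bind)
Community College District: $228,480 × 0.00398 = $909.3504
City of Stonebridge: $228,480 × 0.00602 = $1,375.4496
Sable Creek County: $228,480 × 0.0074 = $1,690.752
Cloverhill Township: $228,480 × 0.00551 = $1,258.9248
Total = $5,234.4768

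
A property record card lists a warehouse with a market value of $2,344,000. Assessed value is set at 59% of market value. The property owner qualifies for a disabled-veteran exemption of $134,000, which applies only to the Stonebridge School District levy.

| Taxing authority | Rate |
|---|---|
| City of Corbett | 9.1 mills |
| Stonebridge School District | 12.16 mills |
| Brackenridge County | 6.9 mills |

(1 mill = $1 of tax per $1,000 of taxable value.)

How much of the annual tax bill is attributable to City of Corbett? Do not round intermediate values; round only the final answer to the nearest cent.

$12,584.94

Assessed value = $2,344,000 × 0.59 = $1,382,960
City of Corbett taxable value = $1,382,960 (exemption does not apply)
City of Corbett levy = $1,382,960 × 0.0091 = $12,584.936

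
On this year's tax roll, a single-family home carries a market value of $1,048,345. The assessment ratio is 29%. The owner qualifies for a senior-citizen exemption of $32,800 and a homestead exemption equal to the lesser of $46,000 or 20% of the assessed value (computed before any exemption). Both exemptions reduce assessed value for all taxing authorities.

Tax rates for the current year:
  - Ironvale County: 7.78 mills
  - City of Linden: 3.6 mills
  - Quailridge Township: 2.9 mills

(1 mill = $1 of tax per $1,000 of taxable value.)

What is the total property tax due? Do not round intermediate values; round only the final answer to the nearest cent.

Assessed value = $1,048,345 × 0.29 = $304,020.05
Homestead exemption = min($46,000, 20% × $304,020.05) = min($46,000, $60,804.01) = $46,000 (dollar cap binds)
Taxable value = $304,020.05 − $32,800 − $46,000 = $225,220.05
Ironvale County: $225,220.05 × 0.00778 = $1,752.211989
City of Linden: $225,220.05 × 0.0036 = $810.79218
Quailridge Township: $225,220.05 × 0.0029 = $653.138145
Total = $3,216.142314

$3,216.14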